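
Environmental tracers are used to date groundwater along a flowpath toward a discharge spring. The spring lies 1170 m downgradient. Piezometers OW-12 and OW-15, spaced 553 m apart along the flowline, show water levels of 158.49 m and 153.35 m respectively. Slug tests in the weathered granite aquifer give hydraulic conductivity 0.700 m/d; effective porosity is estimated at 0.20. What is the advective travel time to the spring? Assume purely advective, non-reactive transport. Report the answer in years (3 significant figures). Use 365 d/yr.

Hydraulic gradient i = (158.49 − 153.35) / 553 = 5.14 / 553 = 0.009295
q = Ki = 0.700 × 0.009295 = 0.006506 m/d
v_s = q/n_e = 0.006506/0.20 = 0.03253 m/d
t = L / v = 1170 / 0.03253 = 35960 d
   = 35960 / 365 = 98.5 yr

98.5 years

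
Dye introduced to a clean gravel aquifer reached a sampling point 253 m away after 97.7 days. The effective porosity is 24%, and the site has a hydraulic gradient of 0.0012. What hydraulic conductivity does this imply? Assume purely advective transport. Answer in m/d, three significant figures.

518 m/d

v = L / t = 253 / 97.7 = 2.590 m/d
K = v · n / i = 2.590 × 0.24 / 0.0012 = 518 m/d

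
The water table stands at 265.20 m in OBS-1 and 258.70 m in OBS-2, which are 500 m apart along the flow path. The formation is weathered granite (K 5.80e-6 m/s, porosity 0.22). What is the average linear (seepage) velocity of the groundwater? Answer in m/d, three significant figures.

Hydraulic gradient i = (265.20 − 258.70) / 500 = 6.50 / 500 = 0.01300
K = 5.80e-6 m/s × 86400 s/d = 0.5011 m/d
Darcy flux q = K·i = 0.5011 × 0.01300 = 0.006515 m/d
v_s = q/n_e = 0.006515/0.22 = 0.02961 m/d

0.0296 m/d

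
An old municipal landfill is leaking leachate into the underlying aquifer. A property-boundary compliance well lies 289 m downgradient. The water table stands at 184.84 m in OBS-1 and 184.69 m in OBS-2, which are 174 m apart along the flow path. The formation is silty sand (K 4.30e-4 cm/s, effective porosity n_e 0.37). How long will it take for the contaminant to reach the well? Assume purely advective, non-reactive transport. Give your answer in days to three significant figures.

Hydraulic gradient i = (184.84 − 184.69) / 174 = 0.15 / 174 = 8.621e-4
K = 4.30e-4 cm/s × 864 = 0.3715 m/d
q = Ki = 0.3715 × 8.621e-4 = 3.203e-4 m/d
Average linear velocity = 3.203e-4 / 0.37 = 8.656e-4 m/d
t = L / v = 289 / 8.656e-4 = 333900 d

334000 days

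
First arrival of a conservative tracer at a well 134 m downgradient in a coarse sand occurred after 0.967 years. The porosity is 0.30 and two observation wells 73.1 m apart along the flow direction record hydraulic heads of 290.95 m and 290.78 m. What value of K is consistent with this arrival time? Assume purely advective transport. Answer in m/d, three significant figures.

Hydraulic gradient i = (290.95 − 290.78) / 73.1 = 0.17 / 73.1 = 0.002326
t = 0.967 years = 353.0 d
v = L / t = 134 / 353.0 = 0.3797 m/d
K = v · n / i = 0.3797 × 0.30 / 0.002326 = 49.0 m/d

49.0 m/d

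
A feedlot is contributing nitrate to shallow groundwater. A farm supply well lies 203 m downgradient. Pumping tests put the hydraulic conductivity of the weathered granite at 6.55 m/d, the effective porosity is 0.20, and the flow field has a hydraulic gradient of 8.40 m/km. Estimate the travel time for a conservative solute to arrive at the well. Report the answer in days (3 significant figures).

738 days

Specific discharge q = 6.55 × 0.0084 = 0.05502 m/d
Average linear velocity = 0.05502 / 0.20 = 0.2751 m/d
t = L / v = 203 / 0.2751 = 737.9 d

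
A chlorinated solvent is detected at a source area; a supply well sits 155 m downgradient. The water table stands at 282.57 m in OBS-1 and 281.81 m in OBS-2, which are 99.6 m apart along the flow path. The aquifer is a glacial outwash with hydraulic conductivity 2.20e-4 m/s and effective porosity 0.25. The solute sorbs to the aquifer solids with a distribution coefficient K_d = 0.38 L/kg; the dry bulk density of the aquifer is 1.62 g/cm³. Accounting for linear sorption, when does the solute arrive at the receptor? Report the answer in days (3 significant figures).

Hydraulic gradient i = (282.57 − 281.81) / 99.6 = 0.76 / 99.6 = 0.007631
K = 2.20e-4 m/s × 86400 s/d = 19.01 m/d
Specific discharge q = 19.01 × 0.007631 = 0.1450 m/d
v = Ki/n = 19.01·0.007631/0.25 = 0.5802 m/d
Retardation R = 1 + ρ_b·K_d/n = 1 + 1.62×0.38/0.25 = 3.462
Contaminant velocity v_c = v/R = 0.5802/3.462 = 0.1676 m/d
t = L/v_c = 155/0.1676 = 925.0 d

925 days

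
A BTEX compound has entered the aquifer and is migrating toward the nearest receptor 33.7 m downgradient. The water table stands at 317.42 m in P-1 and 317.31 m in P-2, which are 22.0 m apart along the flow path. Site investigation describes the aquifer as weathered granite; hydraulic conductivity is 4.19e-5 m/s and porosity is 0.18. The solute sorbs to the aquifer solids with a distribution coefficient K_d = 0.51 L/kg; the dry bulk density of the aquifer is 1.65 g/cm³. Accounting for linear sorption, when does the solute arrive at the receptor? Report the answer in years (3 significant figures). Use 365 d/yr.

5.21 years

Hydraulic gradient i = (317.42 − 317.31) / 22.0 = 0.11 / 22.0 = 0.005000
K = 4.19e-5 m/s × 86400 s/d = 3.620 m/d
q = Ki = 3.620 × 0.005000 = 0.01810 m/d
Seepage velocity v = q / n = 0.01810 / 0.18 = 0.1006 m/d
Retardation R = 1 + ρ_b·K_d/n = 1 + 1.65×0.51/0.18 = 5.675
Contaminant velocity v_c = v/R = 0.1006/5.675 = 0.01772 m/d
t = L/v_c = 33.7/0.01772 = 1902 d
   = 1902/365 = 5.21 yr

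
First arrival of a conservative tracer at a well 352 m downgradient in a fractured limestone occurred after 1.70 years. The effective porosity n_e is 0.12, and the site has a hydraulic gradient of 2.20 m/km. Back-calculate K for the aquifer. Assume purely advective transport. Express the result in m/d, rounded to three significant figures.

t = 1.70 years = 620.5 d
v = L / t = 352 / 620.5 = 0.5673 m/d
K = v · n / i = 0.5673 × 0.12 / 0.0022 = 30.9 m/d

30.9 m/d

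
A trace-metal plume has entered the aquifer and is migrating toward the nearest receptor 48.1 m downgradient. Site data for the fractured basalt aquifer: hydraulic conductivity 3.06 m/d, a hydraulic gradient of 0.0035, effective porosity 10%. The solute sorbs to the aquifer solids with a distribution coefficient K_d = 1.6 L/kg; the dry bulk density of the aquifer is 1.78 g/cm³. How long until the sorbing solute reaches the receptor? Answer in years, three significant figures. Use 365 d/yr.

36.3 years

Darcy flux q = K·i = 3.06 × 0.0035 = 0.01071 m/d
v = Ki/n = 3.06·0.0035/0.10 = 0.1071 m/d
Retardation R = 1 + ρ_b·K_d/n = 1 + 1.78×1.6/0.10 = 29.48
Contaminant velocity v_c = v/R = 0.1071/29.48 = 0.003633 m/d
t = L/v_c = 48.1/0.003633 = 13240 d
   = 13240/365 = 36.3 yr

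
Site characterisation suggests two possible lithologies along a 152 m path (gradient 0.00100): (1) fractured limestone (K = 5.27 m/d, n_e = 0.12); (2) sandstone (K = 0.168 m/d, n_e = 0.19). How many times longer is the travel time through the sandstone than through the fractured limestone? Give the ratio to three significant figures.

Unit 1 (fractured limestone): v = 5.27×0.0010/0.12 = 0.04392 m/d, t = 152/0.04392 = 3461 d
Unit 2 (sandstone): v = 0.168×0.0010/0.19 = 8.842e-4 m/d, t = 152/8.842e-4 = 171900 d
t(sandstone) / t(fractured limestone) = 171900/3461 = 49.7

49.7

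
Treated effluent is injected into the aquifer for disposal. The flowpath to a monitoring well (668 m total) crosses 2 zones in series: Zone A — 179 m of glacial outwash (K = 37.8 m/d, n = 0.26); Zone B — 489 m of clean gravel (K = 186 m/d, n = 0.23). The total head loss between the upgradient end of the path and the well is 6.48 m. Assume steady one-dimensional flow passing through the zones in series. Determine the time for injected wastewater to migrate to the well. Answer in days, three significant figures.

181 days

Steady 1-D flow in series ⇒ the Darcy flux q is identical in every zone and the zone head losses add (resistances L/K in series).
Σ(L/K) = 179/37.8 + 489/186 = 4.735 + 2.629 = 7.364 d
q = ΔH / Σ(L/K) = 6.48 / 7.364 = 0.8799 m/d (same in every zone)
Zone A: v = q/n = 0.8799/0.26 = 3.384 m/d → t_A = 179/3.384 = 52.89 d
Zone B: v = q/n = 0.8799/0.23 = 3.826 m/d → t_B = 489/3.826 = 127.8 d
Total t = 52.89 + 127.8 = 180.7 d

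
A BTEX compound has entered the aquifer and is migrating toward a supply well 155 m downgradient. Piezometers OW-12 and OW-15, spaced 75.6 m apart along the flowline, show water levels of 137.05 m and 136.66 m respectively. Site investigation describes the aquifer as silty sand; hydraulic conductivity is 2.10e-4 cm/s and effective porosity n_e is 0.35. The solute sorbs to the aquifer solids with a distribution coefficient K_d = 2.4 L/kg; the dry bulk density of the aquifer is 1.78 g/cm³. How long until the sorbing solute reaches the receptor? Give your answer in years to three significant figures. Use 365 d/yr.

2100 years

Hydraulic gradient i = (137.05 − 136.66) / 75.6 = 0.39 / 75.6 = 0.005159
K = 2.10e-4 cm/s × 864 = 0.1814 m/d
Specific discharge q = 0.1814 × 0.005159 = 9.360e-4 m/d
Seepage velocity v = q / n = 9.360e-4 / 0.35 = 0.002674 m/d
Retardation R = 1 + ρ_b·K_d/n = 1 + 1.78×2.4/0.35 = 13.21
Contaminant velocity v_c = v/R = 0.002674/13.21 = 2.025e-4 m/d
t = L/v_c = 155/2.025e-4 = 765400 d
   = 765400/365 = 2100 yr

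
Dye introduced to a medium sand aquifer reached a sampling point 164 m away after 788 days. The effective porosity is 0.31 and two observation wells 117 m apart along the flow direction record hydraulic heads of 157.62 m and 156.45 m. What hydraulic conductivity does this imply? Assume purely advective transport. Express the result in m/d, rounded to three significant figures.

6.45 m/d

Hydraulic gradient i = (157.62 − 156.45) / 117 = 1.17 / 117 = 0.01000
v = L / t = 164 / 788 = 0.2081 m/d
K = v · n / i = 0.2081 × 0.31 / 0.01000 = 6.45 m/d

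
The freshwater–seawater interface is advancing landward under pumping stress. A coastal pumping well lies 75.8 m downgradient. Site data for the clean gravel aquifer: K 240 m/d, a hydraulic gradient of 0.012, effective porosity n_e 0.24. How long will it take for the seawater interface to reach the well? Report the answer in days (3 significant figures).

6.32 days

Darcy flux q = K·i = 240 × 0.012 = 2.880 m/d
Average linear velocity = 2.880 / 0.24 = 12.00 m/d
t = L / v = 75.8 / 12.00 = 6.317 d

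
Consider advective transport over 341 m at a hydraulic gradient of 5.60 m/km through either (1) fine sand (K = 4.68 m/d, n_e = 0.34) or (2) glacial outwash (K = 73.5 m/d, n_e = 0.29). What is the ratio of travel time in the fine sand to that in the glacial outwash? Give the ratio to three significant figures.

Unit 1 (fine sand): v = 4.68×0.0056/0.34 = 0.07708 m/d, t = 341/0.07708 = 4424 d
Unit 2 (glacial outwash): v = 73.5×0.0056/0.29 = 1.419 m/d, t = 341/1.419 = 240.3 d
t(fine sand) / t(glacial outwash) = 4424/240.3 = 18.4

18.4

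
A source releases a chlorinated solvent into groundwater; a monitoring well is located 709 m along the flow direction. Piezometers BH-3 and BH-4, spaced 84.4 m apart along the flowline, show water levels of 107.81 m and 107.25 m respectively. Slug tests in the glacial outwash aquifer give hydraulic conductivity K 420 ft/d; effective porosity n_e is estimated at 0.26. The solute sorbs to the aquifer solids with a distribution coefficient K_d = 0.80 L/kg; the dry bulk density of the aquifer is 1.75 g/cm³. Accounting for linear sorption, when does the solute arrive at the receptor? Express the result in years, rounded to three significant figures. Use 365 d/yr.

Hydraulic gradient i = (107.81 − 107.25) / 84.4 = 0.56 / 84.4 = 0.006635
K = 420 ft/d × 0.3048 = 128.0 m/d
q = Ki = 128.0 × 0.006635 = 0.8494 m/d
Average linear velocity = 0.8494 / 0.26 = 3.267 m/d
Retardation R = 1 + ρ_b·K_d/n = 1 + 1.75×0.80/0.26 = 6.385
Contaminant velocity v_c = v/R = 3.267/6.385 = 0.5117 m/d
t = L/v_c = 709/0.5117 = 1386 d
   = 1386/365 = 3.80 yr

3.80 years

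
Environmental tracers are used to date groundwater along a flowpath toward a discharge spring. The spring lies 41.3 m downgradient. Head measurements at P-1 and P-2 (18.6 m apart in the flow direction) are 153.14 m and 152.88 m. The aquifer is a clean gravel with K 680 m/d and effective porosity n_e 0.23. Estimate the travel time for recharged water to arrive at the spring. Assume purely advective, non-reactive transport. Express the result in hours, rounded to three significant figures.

24.0 hours

Hydraulic gradient i = (153.14 − 152.88) / 18.6 = 0.26 / 18.6 = 0.01398
q = Ki = 680 × 0.01398 = 9.505 m/d
Average linear velocity = 9.505 / 0.23 = 41.33 m/d
t = L / v = 41.3 / 41.33 = 0.9993 d
   = 0.9993 × 24 = 24.0 h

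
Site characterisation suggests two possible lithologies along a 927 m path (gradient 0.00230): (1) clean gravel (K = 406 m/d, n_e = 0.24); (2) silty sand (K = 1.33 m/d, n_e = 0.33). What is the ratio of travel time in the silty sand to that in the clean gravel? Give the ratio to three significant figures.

Unit 1 (clean gravel): v = 406×0.0023/0.24 = 3.891 m/d, t = 927/3.891 = 238.3 d
Unit 2 (silty sand): v = 1.33×0.0023/0.33 = 0.009270 m/d, t = 927/0.009270 = 100000 d
t(silty sand) / t(clean gravel) = 100000/238.3 = 420

420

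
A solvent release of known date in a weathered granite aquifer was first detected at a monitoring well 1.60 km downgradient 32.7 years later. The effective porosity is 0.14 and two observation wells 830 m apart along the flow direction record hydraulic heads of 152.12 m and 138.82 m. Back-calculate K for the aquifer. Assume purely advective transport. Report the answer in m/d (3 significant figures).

1.17 m/d

Hydraulic gradient i = (152.12 − 138.82) / 830 = 13.30 / 830 = 0.01602
t = 32.7 years = 11940 d
L = 1.60 km = 1600 m
v = L / t = 1600 / 11940 = 0.1341 m/d
K = v · n / i = 0.1341 × 0.14 / 0.01602 = 1.17 m/d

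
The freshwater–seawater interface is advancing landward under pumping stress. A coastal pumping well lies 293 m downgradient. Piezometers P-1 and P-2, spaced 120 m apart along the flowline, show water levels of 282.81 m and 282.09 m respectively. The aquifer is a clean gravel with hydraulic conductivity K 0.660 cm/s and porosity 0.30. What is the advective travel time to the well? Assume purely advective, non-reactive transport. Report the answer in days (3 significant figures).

25.7 days

Hydraulic gradient i = (282.81 − 282.09) / 120 = 0.72 / 120 = 0.006000
K = 0.660 cm/s × 864 = 570.2 m/d
q = Ki = 570.2 × 0.006000 = 3.421 m/d
v = Ki/n = 570.2·0.006000/0.30 = 11.40 m/d
t = L / v = 293 / 11.40 = 25.69 d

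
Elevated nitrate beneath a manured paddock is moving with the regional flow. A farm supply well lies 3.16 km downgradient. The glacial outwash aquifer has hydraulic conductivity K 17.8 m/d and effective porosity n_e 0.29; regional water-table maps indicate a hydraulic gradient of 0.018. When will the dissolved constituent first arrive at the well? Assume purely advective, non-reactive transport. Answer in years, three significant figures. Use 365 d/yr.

7.84 years

Darcy flux q = K·i = 17.8 × 0.018 = 0.3204 m/d
Seepage velocity v = q / n = 0.3204 / 0.29 = 1.105 m/d
L = 3.16 km = 3160 m
t = L / v = 3160 / 1.105 = 2860 d
   = 2860 / 365 = 7.84 yr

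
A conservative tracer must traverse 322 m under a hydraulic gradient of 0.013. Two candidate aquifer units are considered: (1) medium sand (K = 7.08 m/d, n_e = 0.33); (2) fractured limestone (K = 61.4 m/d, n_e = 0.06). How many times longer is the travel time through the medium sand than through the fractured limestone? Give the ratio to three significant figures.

Unit 1 (medium sand): v = 7.08×0.013/0.33 = 0.2789 m/d, t = 322/0.2789 = 1154 d
Unit 2 (fractured limestone): v = 61.4×0.013/0.06 = 13.30 m/d, t = 322/13.30 = 24.20 d
t(medium sand) / t(fractured limestone) = 1154/24.20 = 47.7

47.7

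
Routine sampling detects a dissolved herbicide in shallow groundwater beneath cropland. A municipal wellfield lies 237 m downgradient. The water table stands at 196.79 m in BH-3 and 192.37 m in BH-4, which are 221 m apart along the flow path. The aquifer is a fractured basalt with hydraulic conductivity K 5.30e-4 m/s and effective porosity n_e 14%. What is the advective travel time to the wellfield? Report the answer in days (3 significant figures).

36.2 days

Hydraulic gradient i = (196.79 − 192.37) / 221 = 4.42 / 221 = 0.02000
K = 5.30e-4 m/s × 86400 s/d = 45.79 m/d
Specific discharge q = 45.79 × 0.02000 = 0.9158 m/d
Seepage velocity v = q / n = 0.9158 / 0.14 = 6.542 m/d
t = L / v = 237 / 6.542 = 36.23 d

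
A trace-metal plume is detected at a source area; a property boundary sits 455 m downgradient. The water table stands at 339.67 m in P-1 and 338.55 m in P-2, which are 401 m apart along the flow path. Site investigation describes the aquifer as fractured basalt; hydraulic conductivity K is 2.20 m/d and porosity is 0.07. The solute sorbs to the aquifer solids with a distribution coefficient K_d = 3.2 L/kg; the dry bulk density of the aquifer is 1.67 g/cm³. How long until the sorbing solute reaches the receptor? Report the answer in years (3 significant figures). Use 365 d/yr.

1100 years

Hydraulic gradient i = (339.67 − 338.55) / 401 = 1.12 / 401 = 0.002793
Darcy flux q = K·i = 2.20 × 0.002793 = 0.006145 m/d
v = Ki/n = 2.20·0.002793/0.07 = 0.08778 m/d
Retardation R = 1 + ρ_b·K_d/n = 1 + 1.67×3.2/0.07 = 77.34
Contaminant velocity v_c = v/R = 0.08778/77.34 = 0.001135 m/d
t = L/v_c = 455/0.001135 = 400900 d
   = 400900/365 = 1100 yr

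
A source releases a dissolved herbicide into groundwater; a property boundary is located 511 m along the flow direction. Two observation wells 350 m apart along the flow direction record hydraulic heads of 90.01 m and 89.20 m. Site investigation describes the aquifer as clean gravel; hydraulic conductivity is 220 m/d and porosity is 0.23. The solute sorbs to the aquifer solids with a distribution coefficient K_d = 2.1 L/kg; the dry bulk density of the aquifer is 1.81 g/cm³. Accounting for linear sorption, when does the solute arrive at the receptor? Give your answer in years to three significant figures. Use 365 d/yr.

11.1 years

Hydraulic gradient i = (90.01 − 89.20) / 350 = 0.81 / 350 = 0.002314
Darcy flux q = K·i = 220 × 0.002314 = 0.5091 m/d
Average linear velocity = 0.5091 / 0.23 = 2.214 m/d
Retardation R = 1 + ρ_b·K_d/n = 1 + 1.81×2.1/0.23 = 17.53
Contaminant velocity v_c = v/R = 2.214/17.53 = 0.1263 m/d
t = L/v_c = 511/0.1263 = 4046 d
   = 4046/365 = 11.1 yr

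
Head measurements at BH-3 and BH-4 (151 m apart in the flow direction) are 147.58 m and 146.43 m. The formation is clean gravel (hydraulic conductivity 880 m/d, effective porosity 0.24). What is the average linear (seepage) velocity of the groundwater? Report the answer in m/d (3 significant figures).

27.9 m/d

Hydraulic gradient i = (147.58 − 146.43) / 151 = 1.15 / 151 = 0.007616
q = Ki = 880 × 0.007616 = 6.702 m/d
Seepage velocity v = q / n = 6.702 / 0.24 = 27.92 m/d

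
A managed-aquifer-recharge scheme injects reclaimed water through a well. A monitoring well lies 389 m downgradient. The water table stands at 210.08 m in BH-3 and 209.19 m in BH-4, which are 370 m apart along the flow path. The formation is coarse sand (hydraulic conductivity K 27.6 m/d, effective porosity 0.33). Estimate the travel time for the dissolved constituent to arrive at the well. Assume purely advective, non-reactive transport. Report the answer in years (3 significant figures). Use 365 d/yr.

Hydraulic gradient i = (210.08 − 209.19) / 370 = 0.89 / 370 = 0.002405
Darcy flux q = K·i = 27.6 × 0.002405 = 0.06639 m/d
v_s = q/n_e = 0.06639/0.33 = 0.2012 m/d
t = L / v = 389 / 0.2012 = 1934 d
   = 1934 / 365 = 5.30 yr

5.30 years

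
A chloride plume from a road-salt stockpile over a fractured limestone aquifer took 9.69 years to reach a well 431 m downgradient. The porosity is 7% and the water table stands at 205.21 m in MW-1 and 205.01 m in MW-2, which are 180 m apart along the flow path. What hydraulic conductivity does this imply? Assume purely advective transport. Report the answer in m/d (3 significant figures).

7.68 m/d

Hydraulic gradient i = (205.21 − 205.01) / 180 = 0.20 / 180 = 0.001111
t = 9.69 years = 3537 d
v = L / t = 431 / 3537 = 0.1219 m/d
K = v · n / i = 0.1219 × 0.07 / 0.001111 = 7.68 m/d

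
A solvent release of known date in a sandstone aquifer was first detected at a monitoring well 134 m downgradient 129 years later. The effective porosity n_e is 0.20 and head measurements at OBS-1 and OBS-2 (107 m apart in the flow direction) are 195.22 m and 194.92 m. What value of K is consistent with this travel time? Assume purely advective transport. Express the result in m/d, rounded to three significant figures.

0.203 m/d

Hydraulic gradient i = (195.22 − 194.92) / 107 = 0.30 / 107 = 0.002804
t = 129 years = 47090 d
v = L / t = 134 / 47090 = 0.002846 m/d
K = v · n / i = 0.002846 × 0.20 / 0.002804 = 0.203 m/d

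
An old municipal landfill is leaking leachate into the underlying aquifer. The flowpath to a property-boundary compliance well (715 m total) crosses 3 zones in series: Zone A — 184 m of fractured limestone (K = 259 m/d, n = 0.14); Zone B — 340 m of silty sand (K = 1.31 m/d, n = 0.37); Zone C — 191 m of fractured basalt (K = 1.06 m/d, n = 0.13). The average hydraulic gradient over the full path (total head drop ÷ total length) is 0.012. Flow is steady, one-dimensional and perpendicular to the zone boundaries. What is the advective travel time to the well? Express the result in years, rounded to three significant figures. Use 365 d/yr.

Continuity: the same q passes through each zone, so ΔH = q·Σ(L_j/K_j) — the zones act as resistances in series.
Σ(L/K) = 184/259 + 340/1.31 + 191/1.06 = 0.7104 + 259.5 + 180.2 = 440.4 d
K_eq = L_total / Σ(L/K) = 715 / 440.4 = 1.623 m/d
q = K_eq · i = 1.623 × 0.012 = 0.01948 m/d (same in every zone)
Zone A: v = q/n = 0.01948/0.14 = 0.1391 m/d → t_A = 184/0.1391 = 1322 d
Zone B: v = q/n = 0.01948/0.37 = 0.05265 m/d → t_B = 340/0.05265 = 6458 d
Zone C: v = q/n = 0.01948/0.13 = 0.1498 m/d → t_C = 191/0.1498 = 1275 d
Total t = 1322 + 6458 + 1275 = 9055 d
   = 9055 / 365 = 24.8 yr

24.8 years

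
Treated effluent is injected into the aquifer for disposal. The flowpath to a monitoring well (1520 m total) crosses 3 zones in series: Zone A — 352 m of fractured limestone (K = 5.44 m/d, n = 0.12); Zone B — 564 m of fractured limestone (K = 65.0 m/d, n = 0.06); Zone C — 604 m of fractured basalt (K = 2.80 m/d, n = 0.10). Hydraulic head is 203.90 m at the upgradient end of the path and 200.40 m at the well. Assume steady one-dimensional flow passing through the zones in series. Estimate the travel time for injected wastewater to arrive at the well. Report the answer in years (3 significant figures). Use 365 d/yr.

30.9 years

Total head drop ΔH = 203.90 − 200.40 = 3.50 m
Steady 1-D flow in series ⇒ the Darcy flux q is identical in every zone and the zone head losses add (resistances L/K in series).
Σ(L/K) = 352/5.44 + 564/65.0 + 604/2.80 = 64.71 + 8.677 + 215.7 = 289.1 d
q = ΔH / Σ(L/K) = 3.50 / 289.1 = 0.01211 m/d (same in every zone)
Zone A: v = q/n = 0.01211/0.12 = 0.1009 m/d → t_A = 352/0.1009 = 3489 d
Zone B: v = q/n = 0.01211/0.06 = 0.2018 m/d → t_B = 564/0.2018 = 2795 d
Zone C: v = q/n = 0.01211/0.10 = 0.1211 m/d → t_C = 604/0.1211 = 4989 d
Total t = 3489 + 2795 + 4989 = 11270 d
   = 11270 / 365 = 30.9 yr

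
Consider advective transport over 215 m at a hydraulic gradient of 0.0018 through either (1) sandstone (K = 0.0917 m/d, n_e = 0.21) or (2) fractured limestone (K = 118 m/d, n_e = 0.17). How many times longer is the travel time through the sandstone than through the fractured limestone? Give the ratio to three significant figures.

Unit 1 (sandstone): v = 0.0917×0.0018/0.21 = 7.860e-4 m/d, t = 215/7.860e-4 = 273500 d
Unit 2 (fractured limestone): v = 118×0.0018/0.17 = 1.249 m/d, t = 215/1.249 = 172.1 d
t(sandstone) / t(fractured limestone) = 273500/172.1 = 1590

1590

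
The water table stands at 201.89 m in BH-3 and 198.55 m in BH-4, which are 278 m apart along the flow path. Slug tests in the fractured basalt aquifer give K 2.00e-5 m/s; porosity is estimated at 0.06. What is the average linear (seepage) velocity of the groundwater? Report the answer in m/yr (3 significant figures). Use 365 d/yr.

Hydraulic gradient i = (201.89 − 198.55) / 278 = 3.34 / 278 = 0.01201
K = 2.00e-5 m/s × 86400 s/d = 1.728 m/d
Specific discharge q = 1.728 × 0.01201 = 0.02076 m/d
Seepage velocity v = q / n = 0.02076 / 0.06 = 0.3460 m/d
   = 0.3460 × 365 = 126 m/yr

126 m/yr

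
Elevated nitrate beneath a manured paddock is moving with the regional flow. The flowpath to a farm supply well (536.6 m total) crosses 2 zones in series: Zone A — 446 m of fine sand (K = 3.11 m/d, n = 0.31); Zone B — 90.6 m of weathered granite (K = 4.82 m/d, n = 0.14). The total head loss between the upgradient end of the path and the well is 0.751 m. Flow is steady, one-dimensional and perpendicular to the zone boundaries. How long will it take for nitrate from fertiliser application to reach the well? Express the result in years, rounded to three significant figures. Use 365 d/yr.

89.3 years

Continuity: the same q passes through each zone, so ΔH = q·Σ(L_j/K_j) — the zones act as resistances in series.
Σ(L/K) = 446/3.11 + 90.6/4.82 = 143.4 + 18.80 = 162.2 d
q = ΔH / Σ(L/K) = 0.751 / 162.2 = 0.004630 m/d (same in every zone)
Zone A: v = q/n = 0.004630/0.31 = 0.01494 m/d → t_A = 446/0.01494 = 29860 d
Zone B: v = q/n = 0.004630/0.14 = 0.03307 m/d → t_B = 90.6/0.03307 = 2740 d
Total t = 29860 + 2740 = 32600 d
   = 32600 / 365 = 89.3 yr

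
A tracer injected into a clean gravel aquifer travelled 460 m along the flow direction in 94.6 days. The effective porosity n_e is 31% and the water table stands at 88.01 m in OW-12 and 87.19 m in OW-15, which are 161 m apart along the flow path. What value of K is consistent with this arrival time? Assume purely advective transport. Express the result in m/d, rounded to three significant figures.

296 m/d

Hydraulic gradient i = (88.01 − 87.19) / 161 = 0.82 / 161 = 0.005093
v = L / t = 460 / 94.6 = 4.863 m/d
K = v · n / i = 4.863 × 0.31 / 0.005093 = 296 m/d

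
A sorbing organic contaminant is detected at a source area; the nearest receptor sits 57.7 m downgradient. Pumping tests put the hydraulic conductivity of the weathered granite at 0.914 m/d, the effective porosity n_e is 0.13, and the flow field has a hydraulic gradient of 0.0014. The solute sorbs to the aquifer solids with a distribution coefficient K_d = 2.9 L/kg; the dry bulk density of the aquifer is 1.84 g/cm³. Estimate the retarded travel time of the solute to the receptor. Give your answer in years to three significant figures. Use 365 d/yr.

675 years

q = Ki = 0.914 × 0.0014 = 0.001280 m/d
Seepage velocity v = q / n = 0.001280 / 0.13 = 0.009843 m/d
Retardation R = 1 + ρ_b·K_d/n = 1 + 1.84×2.9/0.13 = 42.05
Contaminant velocity v_c = v/R = 0.009843/42.05 = 2.341e-4 m/d
t = L/v_c = 57.7/2.341e-4 = 246500 d
   = 246500/365 = 675 yr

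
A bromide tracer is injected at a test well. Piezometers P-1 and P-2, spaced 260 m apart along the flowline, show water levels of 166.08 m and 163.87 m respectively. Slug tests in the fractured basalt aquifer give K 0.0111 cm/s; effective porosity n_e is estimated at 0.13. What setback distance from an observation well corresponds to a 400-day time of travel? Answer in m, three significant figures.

251 m

Hydraulic gradient i = (166.08 − 163.87) / 260 = 2.21 / 260 = 0.008500
K = 0.0111 cm/s × 864 = 9.590 m/d
Specific discharge q = 9.590 × 0.008500 = 0.08152 m/d
Average linear velocity = 0.08152 / 0.13 = 0.6271 m/d
L = v × T = 0.6271 × 400 = 250.8 m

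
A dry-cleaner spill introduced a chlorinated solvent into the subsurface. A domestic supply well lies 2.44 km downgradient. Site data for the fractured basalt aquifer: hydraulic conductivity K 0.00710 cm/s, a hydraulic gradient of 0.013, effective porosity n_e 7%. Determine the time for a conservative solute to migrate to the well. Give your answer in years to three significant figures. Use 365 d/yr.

K = 0.00710 cm/s × 864 = 6.134 m/d
Darcy flux q = K·i = 6.134 × 0.013 = 0.07975 m/d
Average linear velocity = 0.07975 / 0.07 = 1.139 m/d
L = 2.44 km = 2440 m
t = L / v = 2440 / 1.139 = 2142 d
   = 2142 / 365 = 5.87 yr

5.87 years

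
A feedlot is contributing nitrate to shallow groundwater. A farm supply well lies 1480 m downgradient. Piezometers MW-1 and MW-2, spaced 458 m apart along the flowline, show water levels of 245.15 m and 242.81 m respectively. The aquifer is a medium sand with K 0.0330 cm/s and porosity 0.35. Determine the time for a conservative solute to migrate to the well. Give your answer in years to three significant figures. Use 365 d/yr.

Hydraulic gradient i = (245.15 − 242.81) / 458 = 2.34 / 458 = 0.005109
K = 0.0330 cm/s × 864 = 28.51 m/d
Specific discharge q = 28.51 × 0.005109 = 0.1457 m/d
Seepage velocity v = q / n = 0.1457 / 0.35 = 0.4162 m/d
t = L / v = 1480 / 0.4162 = 3556 d
   = 3556 / 365 = 9.74 yr

9.74 years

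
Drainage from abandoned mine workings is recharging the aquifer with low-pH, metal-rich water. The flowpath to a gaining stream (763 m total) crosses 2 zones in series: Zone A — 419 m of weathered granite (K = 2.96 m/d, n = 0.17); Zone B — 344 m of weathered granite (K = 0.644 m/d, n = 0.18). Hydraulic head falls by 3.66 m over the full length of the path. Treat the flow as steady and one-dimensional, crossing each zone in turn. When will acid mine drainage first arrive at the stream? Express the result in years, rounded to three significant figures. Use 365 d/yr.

67.3 years

Steady 1-D flow in series ⇒ the Darcy flux q is identical in every zone and the zone head losses add (resistances L/K in series).
Σ(L/K) = 419/2.96 + 344/0.644 = 141.6 + 534.2 = 675.7 d
q = ΔH / Σ(L/K) = 3.66 / 675.7 = 0.005416 m/d (same in every zone)
Zone A: v = q/n = 0.005416/0.17 = 0.03186 m/d → t_A = 419/0.03186 = 13150 d
Zone B: v = q/n = 0.005416/0.18 = 0.03009 m/d → t_B = 344/0.03009 = 11430 d
Total t = 13150 + 11430 = 24580 d
   = 24580 / 365 = 67.3 yr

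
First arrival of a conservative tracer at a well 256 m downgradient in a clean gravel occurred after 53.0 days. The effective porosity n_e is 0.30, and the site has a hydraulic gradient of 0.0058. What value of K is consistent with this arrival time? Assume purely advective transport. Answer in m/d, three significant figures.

250 m/d

v = L / t = 256 / 53.0 = 4.830 m/d
K = v · n / i = 4.830 × 0.30 / 0.0058 = 250 m/d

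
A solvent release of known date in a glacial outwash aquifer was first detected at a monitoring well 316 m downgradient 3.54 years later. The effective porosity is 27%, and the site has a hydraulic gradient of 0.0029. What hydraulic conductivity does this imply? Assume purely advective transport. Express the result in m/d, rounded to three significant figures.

t = 3.54 years = 1292 d
v = L / t = 316 / 1292 = 0.2446 m/d
K = v · n / i = 0.2446 × 0.27 / 0.0029 = 22.8 m/d

22.8 m/d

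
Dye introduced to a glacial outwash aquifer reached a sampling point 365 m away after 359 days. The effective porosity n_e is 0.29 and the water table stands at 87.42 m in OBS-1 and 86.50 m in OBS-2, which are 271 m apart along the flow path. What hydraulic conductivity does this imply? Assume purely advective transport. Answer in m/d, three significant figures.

86.9 m/d

Hydraulic gradient i = (87.42 − 86.50) / 271 = 0.92 / 271 = 0.003395
v = L / t = 365 / 359 = 1.017 m/d
K = v · n / i = 1.017 × 0.29 / 0.003395 = 86.9 m/d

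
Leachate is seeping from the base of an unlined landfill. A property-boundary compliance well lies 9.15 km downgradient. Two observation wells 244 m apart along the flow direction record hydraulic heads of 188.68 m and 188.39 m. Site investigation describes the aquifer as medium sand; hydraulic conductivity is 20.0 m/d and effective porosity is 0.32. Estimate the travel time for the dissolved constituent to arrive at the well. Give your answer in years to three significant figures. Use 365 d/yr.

Hydraulic gradient i = (188.68 − 188.39) / 244 = 0.29 / 244 = 0.001189
Darcy flux q = K·i = 20.0 × 0.001189 = 0.02377 m/d
v = Ki/n = 20.0·0.001189/0.32 = 0.07428 m/d
L = 9.15 km = 9150 m
t = L / v = 9150 / 0.07428 = 123200 d
   = 123200 / 365 = 337 yr

337 years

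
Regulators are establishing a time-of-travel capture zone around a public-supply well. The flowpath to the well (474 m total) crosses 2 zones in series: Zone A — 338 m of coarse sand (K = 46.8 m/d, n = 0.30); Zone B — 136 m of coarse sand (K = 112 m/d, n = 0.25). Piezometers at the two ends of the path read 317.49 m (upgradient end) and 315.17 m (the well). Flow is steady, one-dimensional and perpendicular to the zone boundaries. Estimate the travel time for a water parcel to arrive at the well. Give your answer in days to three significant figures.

Total head drop ΔH = 317.49 − 315.17 = 2.32 m
Steady 1-D flow in series ⇒ the Darcy flux q is identical in every zone and the zone head losses add (resistances L/K in series).
Σ(L/K) = 338/46.8 + 136/112 = 7.222 + 1.214 = 8.437 d
q = ΔH / Σ(L/K) = 2.32 / 8.437 = 0.2750 m/d (same in every zone)
Zone A: v = q/n = 0.2750/0.30 = 0.9167 m/d → t_A = 338/0.9167 = 368.7 d
Zone B: v = q/n = 0.2750/0.25 = 1.100 m/d → t_B = 136/1.100 = 123.6 d
Total t = 368.7 + 123.6 = 492.4 d

492 days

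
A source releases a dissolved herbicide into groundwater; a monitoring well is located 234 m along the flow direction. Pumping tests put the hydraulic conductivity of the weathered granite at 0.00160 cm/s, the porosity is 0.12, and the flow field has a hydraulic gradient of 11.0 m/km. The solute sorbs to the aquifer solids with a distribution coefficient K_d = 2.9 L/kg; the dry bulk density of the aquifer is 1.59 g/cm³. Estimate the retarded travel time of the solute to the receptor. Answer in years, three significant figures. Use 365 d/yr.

K = 0.00160 cm/s × 864 = 1.382 m/d
Specific discharge q = 1.382 × 0.011 = 0.01521 m/d
Seepage velocity v = q / n = 0.01521 / 0.12 = 0.1267 m/d
Retardation R = 1 + ρ_b·K_d/n = 1 + 1.59×2.9/0.12 = 39.43
Contaminant velocity v_c = v/R = 0.1267/39.43 = 0.003214 m/d
t = L/v_c = 234/0.003214 = 72800 d
   = 72800/365 = 199 yr

199 years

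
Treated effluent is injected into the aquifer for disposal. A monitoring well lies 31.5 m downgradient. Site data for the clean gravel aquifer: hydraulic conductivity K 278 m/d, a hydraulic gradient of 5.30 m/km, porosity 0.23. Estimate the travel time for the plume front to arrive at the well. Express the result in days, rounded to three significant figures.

Darcy flux q = K·i = 278 × 0.0053 = 1.473 m/d
v = Ki/n = 278·0.0053/0.23 = 6.406 m/d
t = L / v = 31.5 / 6.406 = 4.917 d

4.92 days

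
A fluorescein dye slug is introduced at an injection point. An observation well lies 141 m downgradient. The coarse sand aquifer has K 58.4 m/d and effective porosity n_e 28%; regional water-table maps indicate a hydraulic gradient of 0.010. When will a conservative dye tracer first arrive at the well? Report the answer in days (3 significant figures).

67.6 days

Darcy flux q = K·i = 58.4 × 0.010 = 0.5840 m/d
v = Ki/n = 58.4·0.010/0.28 = 2.086 m/d
t = L / v = 141 / 2.086 = 67.60 d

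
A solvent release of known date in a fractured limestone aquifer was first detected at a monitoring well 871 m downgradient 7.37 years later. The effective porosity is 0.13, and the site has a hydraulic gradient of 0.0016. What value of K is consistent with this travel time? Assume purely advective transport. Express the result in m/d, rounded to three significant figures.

26.3 m/d

t = 7.37 years = 2690 d
v = L / t = 871 / 2690 = 0.3238 m/d
K = v · n / i = 0.3238 × 0.13 / 0.0016 = 26.3 m/d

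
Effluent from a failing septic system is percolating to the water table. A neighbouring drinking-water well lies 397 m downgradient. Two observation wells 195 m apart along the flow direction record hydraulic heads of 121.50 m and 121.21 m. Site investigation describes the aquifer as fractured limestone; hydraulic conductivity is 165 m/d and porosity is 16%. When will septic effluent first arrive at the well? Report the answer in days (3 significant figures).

Hydraulic gradient i = (121.50 − 121.21) / 195 = 0.29 / 195 = 0.001487
Darcy flux q = K·i = 165 × 0.001487 = 0.2454 m/d
Seepage velocity v = q / n = 0.2454 / 0.16 = 1.534 m/d
t = L / v = 397 / 1.534 = 258.9 d

259 days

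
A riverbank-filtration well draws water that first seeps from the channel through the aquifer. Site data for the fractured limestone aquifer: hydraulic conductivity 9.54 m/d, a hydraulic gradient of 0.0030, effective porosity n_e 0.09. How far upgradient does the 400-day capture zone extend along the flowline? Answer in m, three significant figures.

127 m

Specific discharge q = 9.54 × 0.0030 = 0.02862 m/d
Seepage velocity v = q / n = 0.02862 / 0.09 = 0.3180 m/d
L = v × T = 0.3180 × 400 = 127.2 m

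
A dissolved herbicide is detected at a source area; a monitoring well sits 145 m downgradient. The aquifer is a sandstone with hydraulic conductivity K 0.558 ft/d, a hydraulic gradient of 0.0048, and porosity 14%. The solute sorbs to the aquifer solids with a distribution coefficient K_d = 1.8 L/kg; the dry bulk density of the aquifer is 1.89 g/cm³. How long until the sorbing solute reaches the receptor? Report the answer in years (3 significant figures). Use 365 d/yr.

1720 years

K = 0.558 ft/d × 0.3048 = 0.1701 m/d
Specific discharge q = 0.1701 × 0.0048 = 8.164e-4 m/d
v_s = q/n_e = 8.164e-4/0.14 = 0.005831 m/d
Retardation R = 1 + ρ_b·K_d/n = 1 + 1.89×1.8/0.14 = 25.30
Contaminant velocity v_c = v/R = 0.005831/25.30 = 2.305e-4 m/d
t = L/v_c = 145/2.305e-4 = 629100 d
   = 629100/365 = 1720 yr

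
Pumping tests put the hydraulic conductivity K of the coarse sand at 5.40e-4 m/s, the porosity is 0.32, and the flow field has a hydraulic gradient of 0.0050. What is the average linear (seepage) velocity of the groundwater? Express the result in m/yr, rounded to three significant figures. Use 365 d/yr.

266 m/yr

K = 5.40e-4 m/s × 86400 s/d = 46.66 m/d
q = Ki = 46.66 × 0.0050 = 0.2333 m/d
Average linear velocity = 0.2333 / 0.32 = 0.7290 m/d
   = 0.7290 × 365 = 266 m/yr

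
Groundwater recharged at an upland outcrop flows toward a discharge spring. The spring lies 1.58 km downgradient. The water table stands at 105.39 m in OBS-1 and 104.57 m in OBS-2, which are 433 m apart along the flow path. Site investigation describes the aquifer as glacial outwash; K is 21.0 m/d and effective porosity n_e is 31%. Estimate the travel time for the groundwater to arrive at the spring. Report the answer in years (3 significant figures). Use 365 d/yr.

33.7 years

Hydraulic gradient i = (105.39 − 104.57) / 433 = 0.82 / 433 = 0.001894
q = Ki = 21.0 × 0.001894 = 0.03977 m/d
Average linear velocity = 0.03977 / 0.31 = 0.1283 m/d
L = 1.58 km = 1580 m
t = L / v = 1580 / 0.1283 = 12320 d
   = 12320 / 365 = 33.7 yr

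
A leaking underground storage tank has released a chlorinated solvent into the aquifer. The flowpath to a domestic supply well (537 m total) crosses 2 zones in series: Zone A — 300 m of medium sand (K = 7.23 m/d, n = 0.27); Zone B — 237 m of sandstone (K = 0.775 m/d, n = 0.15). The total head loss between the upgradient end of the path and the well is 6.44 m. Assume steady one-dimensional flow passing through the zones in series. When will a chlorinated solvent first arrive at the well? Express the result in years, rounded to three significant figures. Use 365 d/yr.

17.2 years

Steady 1-D flow in series ⇒ the Darcy flux q is identical in every zone and the zone head losses add (resistances L/K in series).
Σ(L/K) = 300/7.23 + 237/0.775 = 41.49 + 305.8 = 347.3 d
q = ΔH / Σ(L/K) = 6.44 / 347.3 = 0.01854 m/d (same in every zone)
Zone A: v = q/n = 0.01854/0.27 = 0.06868 m/d → t_A = 300/0.06868 = 4368 d
Zone B: v = q/n = 0.01854/0.15 = 0.1236 m/d → t_B = 237/0.1236 = 1917 d
Total t = 4368 + 1917 = 6285 d
   = 6285 / 365 = 17.2 yr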